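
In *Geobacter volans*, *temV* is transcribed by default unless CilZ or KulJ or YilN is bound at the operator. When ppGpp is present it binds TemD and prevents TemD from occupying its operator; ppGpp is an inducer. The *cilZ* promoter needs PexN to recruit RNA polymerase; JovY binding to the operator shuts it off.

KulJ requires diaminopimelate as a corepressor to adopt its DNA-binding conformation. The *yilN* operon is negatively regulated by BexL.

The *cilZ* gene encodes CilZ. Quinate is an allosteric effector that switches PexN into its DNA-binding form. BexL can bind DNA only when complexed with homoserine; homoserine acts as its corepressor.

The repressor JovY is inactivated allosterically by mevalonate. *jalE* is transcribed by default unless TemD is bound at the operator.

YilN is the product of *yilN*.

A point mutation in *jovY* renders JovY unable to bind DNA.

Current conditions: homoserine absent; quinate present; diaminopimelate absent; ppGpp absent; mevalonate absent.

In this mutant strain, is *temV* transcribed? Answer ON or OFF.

OFF

JovY is non-functional in this strain, so it has no effect.
Quinate is present, so PexN is active.
No repressor is bound and PexN is active, so *cilZ* is transcribed.
So CilZ is produced and active.
Diaminopimelate is absent, so KulJ is inactive.
Homoserine is absent, so BexL is inactive.
With no repressor bound, *yilN* is transcribed.
So YilN is produced and active.
With repressor CilZ bound, *temV* is not transcribed.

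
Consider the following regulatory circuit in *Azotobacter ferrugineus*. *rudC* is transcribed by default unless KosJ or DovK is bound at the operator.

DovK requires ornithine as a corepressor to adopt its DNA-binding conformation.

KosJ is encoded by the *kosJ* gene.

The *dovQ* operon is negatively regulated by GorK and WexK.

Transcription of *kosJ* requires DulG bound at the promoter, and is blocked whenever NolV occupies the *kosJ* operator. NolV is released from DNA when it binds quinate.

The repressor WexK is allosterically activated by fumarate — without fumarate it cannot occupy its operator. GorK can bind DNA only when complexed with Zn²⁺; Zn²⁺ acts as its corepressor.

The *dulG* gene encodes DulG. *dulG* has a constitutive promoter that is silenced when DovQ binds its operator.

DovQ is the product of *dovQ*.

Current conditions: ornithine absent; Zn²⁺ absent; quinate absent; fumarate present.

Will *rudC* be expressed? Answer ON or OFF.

Zn²⁺ is absent, so GorK is inactive.
Fumarate is present, so WexK is active.
With repressor WexK bound, *dovQ* is not transcribed.
So DovQ is not produced.
With no repressor bound, *dulG* is transcribed.
So DulG is produced and active.
Quinate is absent, so NolV is active.
With repressor NolV bound, *kosJ* is not transcribed.
So KosJ is not produced.
Ornithine is absent, so DovK is inactive.
With no repressor bound, *rudC* is transcribed.

ON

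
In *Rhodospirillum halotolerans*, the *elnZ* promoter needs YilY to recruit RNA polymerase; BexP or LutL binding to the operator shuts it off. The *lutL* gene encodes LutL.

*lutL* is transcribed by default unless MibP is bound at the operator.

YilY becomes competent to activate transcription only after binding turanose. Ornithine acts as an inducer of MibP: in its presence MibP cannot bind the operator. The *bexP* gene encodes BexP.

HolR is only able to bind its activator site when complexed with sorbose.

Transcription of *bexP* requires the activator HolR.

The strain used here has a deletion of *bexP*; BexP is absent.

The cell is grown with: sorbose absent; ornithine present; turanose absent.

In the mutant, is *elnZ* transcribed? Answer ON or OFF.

OFF

BexP is non-functional in this strain, so it has no effect.
Turanose is absent, so YilY is inactive.
Ornithine is present, so MibP is inactive.
With no repressor bound, *lutL* is transcribed.
So LutL is produced and active.
With repressor LutL bound, *elnZ* is not transcribed.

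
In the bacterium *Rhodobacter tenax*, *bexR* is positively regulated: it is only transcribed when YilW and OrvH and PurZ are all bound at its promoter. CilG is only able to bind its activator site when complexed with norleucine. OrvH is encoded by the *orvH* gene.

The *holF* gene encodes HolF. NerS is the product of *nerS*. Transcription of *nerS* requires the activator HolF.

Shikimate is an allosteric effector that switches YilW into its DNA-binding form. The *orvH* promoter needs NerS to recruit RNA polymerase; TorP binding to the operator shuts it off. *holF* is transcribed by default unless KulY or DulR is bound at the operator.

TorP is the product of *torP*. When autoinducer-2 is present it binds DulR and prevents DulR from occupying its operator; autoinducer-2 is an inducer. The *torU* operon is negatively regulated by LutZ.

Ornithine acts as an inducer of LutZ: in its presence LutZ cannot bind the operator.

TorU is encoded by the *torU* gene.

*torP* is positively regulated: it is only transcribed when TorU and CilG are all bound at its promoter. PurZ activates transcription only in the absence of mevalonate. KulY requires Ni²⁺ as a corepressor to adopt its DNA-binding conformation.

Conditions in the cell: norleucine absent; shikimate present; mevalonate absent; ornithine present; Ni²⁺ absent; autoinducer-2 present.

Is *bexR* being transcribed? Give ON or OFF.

Shikimate is present, so YilW is active.
Ni²⁺ is absent, so KulY is inactive.
Autoinducer-2 is present, so DulR is inactive.
With no repressor bound, *holF* is transcribed.
So HolF is produced and active.
No repressor is bound and HolF is active, so *nerS* is transcribed.
So NerS is produced and active.
Ornithine is present, so LutZ is inactive.
With no repressor bound, *torU* is transcribed.
So TorU is produced and active.
Norleucine is absent, so CilG is inactive.
Required activator CilG is absent, so *torP* is not transcribed.
So TorP is not produced.
No repressor is bound and NerS is active, so *orvH* is transcribed.
So OrvH is produced and active.
Mevalonate is absent, so PurZ is active.
No repressor is bound and YilW and OrvH and PurZ are active, so *bexR* is transcribed.

ON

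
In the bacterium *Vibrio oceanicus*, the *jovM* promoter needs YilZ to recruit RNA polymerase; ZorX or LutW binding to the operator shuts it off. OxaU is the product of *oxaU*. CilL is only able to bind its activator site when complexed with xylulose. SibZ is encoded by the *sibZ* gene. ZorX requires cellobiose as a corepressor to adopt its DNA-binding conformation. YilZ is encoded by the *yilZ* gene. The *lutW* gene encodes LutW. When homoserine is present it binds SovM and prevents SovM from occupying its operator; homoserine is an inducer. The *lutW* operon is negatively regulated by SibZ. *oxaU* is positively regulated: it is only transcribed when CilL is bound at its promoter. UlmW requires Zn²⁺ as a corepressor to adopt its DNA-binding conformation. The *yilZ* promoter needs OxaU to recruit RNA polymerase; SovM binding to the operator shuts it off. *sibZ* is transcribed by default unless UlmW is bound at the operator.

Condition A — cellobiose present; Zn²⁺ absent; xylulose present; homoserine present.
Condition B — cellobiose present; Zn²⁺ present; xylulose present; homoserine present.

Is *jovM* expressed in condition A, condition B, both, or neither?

neither

Condition A:
Cellobiose is present, so ZorX is active.
Zn²⁺ is absent, so UlmW is inactive.
With no repressor bound, *sibZ* is transcribed.
So SibZ is produced and active.
With repressor SibZ bound, *lutW* is not transcribed.
So LutW is not produced.
Xylulose is present, so CilL is active.
No repressor is bound and CilL is active, so *oxaU* is transcribed.
So OxaU is produced and active.
Homoserine is present, so SovM is inactive.
No repressor is bound and OxaU is active, so *yilZ* is transcribed.
So YilZ is produced and active.
With repressor ZorX bound, *jovM* is not transcribed.
→ *jovM* is OFF in A.
Condition B:
Cellobiose is present, so ZorX is active.
Zn²⁺ is present, so UlmW is active.
With repressor UlmW bound, *sibZ* is not transcribed.
So SibZ is not produced.
With no repressor bound, *lutW* is transcribed.
So LutW is produced and active.
Xylulose is present, so CilL is active.
No repressor is bound and CilL is active, so *oxaU* is transcribed.
So OxaU is produced and active.
Homoserine is present, so SovM is inactive.
No repressor is bound and OxaU is active, so *yilZ* is transcribed.
So YilZ is produced and active.
With repressor ZorX bound, *jovM* is not transcribed.
→ *jovM* is OFF in B.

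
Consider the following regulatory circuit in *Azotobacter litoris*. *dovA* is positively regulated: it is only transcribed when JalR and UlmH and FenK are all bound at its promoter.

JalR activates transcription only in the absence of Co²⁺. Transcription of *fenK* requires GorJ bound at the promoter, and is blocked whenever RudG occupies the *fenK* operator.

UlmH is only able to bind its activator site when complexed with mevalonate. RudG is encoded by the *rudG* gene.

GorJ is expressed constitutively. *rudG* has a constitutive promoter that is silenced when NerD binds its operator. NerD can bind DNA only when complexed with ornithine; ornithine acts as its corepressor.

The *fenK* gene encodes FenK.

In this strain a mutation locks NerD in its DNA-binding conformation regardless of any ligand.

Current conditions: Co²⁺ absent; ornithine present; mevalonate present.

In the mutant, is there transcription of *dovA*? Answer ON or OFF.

ON

Co²⁺ is absent, so JalR is active.
Mevalonate is present, so UlmH is active.
GorJ is produced constitutively and is active.
NerD is constitutively active in this strain.
With repressor NerD bound, *rudG* is not transcribed.
So RudG is not produced.
No repressor is bound and GorJ is active, so *fenK* is transcribed.
So FenK is produced and active.
No repressor is bound and JalR and UlmH and FenK are active, so *dovA* is transcribed.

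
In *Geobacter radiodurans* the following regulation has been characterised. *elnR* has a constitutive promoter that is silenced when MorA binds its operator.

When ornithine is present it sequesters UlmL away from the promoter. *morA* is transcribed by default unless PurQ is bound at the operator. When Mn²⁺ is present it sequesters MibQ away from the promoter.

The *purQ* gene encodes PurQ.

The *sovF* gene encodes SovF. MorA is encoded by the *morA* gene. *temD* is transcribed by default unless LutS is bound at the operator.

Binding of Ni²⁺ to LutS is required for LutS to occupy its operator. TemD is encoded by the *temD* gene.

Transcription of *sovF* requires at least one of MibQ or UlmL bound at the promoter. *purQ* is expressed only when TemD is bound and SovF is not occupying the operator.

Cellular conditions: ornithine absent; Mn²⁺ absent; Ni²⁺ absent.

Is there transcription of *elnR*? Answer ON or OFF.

Mn²⁺ is absent, so MibQ is active.
Ornithine is absent, so UlmL is active.
Activator MibQ is present, so *sovF* is transcribed.
So SovF is produced and active.
Ni²⁺ is absent, so LutS is inactive.
With no repressor bound, *temD* is transcribed.
So TemD is produced and active.
With repressor SovF bound, *purQ* is not transcribed.
So PurQ is not produced.
With no repressor bound, *morA* is transcribed.
So MorA is produced and active.
With repressor MorA bound, *elnR* is not transcribed.

OFF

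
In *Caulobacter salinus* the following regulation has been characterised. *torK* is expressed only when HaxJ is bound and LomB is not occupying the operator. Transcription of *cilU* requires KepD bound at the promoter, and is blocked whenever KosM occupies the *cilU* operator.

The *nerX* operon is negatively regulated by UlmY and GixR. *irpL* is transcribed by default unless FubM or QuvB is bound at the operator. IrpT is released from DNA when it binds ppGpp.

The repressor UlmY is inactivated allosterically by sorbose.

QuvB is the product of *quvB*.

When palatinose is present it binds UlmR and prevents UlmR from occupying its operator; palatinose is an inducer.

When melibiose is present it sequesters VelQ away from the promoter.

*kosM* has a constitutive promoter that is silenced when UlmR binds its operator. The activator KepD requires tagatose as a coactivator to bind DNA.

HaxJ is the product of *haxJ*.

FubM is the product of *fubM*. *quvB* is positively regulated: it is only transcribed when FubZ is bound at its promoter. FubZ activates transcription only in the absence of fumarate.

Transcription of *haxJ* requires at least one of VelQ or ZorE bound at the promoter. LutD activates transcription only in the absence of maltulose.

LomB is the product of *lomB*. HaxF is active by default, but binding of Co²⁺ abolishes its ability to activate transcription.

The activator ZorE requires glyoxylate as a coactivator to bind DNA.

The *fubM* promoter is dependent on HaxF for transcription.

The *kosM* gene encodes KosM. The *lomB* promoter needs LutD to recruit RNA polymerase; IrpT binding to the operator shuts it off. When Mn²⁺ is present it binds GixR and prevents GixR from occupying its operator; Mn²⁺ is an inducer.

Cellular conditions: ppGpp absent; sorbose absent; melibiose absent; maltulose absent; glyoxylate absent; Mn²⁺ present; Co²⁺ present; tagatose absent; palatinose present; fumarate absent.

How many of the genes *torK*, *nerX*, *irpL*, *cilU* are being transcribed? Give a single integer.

1

Melibiose is absent, so VelQ is active.
Glyoxylate is absent, so ZorE is inactive.
Activator VelQ is present, so *haxJ* is transcribed.
So HaxJ is produced and active.
Maltulose is absent, so LutD is active.
ppGpp is absent, so IrpT is active.
With repressor IrpT bound, *lomB* is not transcribed.
So LomB is not produced.
No repressor is bound and HaxJ is active, so *torK* is transcribed.
→ *torK* is ON.
Sorbose is absent, so UlmY is active.
Mn²⁺ is present, so GixR is inactive.
With repressor UlmY bound, *nerX* is not transcribed.
→ *nerX* is OFF.
Co²⁺ is present, so HaxF is inactive.
Required activator HaxF is absent, so *fubM* is not transcribed.
So FubM is not produced.
Fumarate is absent, so FubZ is active.
No repressor is bound and FubZ is active, so *quvB* is transcribed.
So QuvB is produced and active.
With repressor QuvB bound, *irpL* is not transcribed.
→ *irpL* is OFF.
Tagatose is absent, so KepD is inactive.
Palatinose is present, so UlmR is inactive.
With no repressor bound, *kosM* is transcribed.
So KosM is produced and active.
With repressor KosM bound, *cilU* is not transcribed.
→ *cilU* is OFF.
1 of the 4 genes is transcribed.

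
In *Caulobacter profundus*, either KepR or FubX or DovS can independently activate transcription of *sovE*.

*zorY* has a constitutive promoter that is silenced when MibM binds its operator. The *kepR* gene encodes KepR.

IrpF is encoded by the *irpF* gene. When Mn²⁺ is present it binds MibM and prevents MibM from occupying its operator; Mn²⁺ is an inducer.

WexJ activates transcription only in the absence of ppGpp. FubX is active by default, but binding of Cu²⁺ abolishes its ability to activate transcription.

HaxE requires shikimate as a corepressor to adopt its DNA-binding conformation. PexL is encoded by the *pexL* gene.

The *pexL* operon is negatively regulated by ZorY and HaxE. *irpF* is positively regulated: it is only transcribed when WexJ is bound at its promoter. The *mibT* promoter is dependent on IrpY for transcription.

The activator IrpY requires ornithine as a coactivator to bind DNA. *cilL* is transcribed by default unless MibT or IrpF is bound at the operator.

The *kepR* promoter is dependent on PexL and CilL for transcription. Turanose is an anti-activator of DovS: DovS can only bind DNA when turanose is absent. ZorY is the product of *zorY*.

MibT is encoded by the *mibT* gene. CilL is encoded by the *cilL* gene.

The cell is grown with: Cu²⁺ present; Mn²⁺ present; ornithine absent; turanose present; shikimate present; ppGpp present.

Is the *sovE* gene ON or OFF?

Mn²⁺ is present, so MibM is inactive.
With no repressor bound, *zorY* is transcribed.
So ZorY is produced and active.
Shikimate is present, so HaxE is active.
With repressor ZorY bound, *pexL* is not transcribed.
So PexL is not produced.
Ornithine is absent, so IrpY is inactive.
Required activator IrpY is absent, so *mibT* is not transcribed.
So MibT is not produced.
ppGpp is present, so WexJ is inactive.
Required activator WexJ is absent, so *irpF* is not transcribed.
So IrpF is not produced.
With no repressor bound, *cilL* is transcribed.
So CilL is produced and active.
Required activator PexL is absent, so *kepR* is not transcribed.
So KepR is not produced.
Cu²⁺ is present, so FubX is inactive.
Turanose is present, so DovS is inactive.
No activator is available at the *sovE* promoter, so *sovE* is not transcribed.

OFF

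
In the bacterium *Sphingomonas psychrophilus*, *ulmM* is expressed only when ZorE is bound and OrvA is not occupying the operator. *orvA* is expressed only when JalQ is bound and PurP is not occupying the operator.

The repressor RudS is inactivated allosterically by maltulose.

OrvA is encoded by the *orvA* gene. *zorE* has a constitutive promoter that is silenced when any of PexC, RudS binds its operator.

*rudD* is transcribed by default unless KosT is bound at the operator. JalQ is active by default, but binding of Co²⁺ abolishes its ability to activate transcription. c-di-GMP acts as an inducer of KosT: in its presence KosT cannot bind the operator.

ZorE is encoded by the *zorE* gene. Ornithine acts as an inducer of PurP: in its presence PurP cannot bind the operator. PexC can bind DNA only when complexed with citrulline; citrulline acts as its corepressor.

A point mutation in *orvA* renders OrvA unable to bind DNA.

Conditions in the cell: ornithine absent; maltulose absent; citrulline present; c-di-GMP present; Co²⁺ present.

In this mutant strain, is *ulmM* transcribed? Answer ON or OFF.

OFF

OrvA is non-functional in this strain, so it has no effect.
Citrulline is present, so PexC is active.
Maltulose is absent, so RudS is active.
With repressor PexC bound, *zorE* is not transcribed.
So ZorE is not produced.
Required activator ZorE is absent, so *ulmM* is not transcribed.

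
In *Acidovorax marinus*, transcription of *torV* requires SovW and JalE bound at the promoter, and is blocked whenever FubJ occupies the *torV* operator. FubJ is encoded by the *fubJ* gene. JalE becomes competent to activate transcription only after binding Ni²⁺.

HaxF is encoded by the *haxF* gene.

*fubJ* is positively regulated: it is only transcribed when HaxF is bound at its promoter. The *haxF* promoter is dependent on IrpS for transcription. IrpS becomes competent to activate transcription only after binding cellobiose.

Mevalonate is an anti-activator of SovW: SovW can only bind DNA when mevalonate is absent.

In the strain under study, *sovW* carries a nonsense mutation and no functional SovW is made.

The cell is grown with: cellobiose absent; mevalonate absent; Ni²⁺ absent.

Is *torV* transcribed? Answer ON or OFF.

SovW is non-functional in this strain, so it has no effect.
Ni²⁺ is absent, so JalE is inactive.
Cellobiose is absent, so IrpS is inactive.
Required activator IrpS is absent, so *haxF* is not transcribed.
So HaxF is not produced.
Required activator HaxF is absent, so *fubJ* is not transcribed.
So FubJ is not produced.
Required activator SovW is absent, so *torV* is not transcribed.

OFF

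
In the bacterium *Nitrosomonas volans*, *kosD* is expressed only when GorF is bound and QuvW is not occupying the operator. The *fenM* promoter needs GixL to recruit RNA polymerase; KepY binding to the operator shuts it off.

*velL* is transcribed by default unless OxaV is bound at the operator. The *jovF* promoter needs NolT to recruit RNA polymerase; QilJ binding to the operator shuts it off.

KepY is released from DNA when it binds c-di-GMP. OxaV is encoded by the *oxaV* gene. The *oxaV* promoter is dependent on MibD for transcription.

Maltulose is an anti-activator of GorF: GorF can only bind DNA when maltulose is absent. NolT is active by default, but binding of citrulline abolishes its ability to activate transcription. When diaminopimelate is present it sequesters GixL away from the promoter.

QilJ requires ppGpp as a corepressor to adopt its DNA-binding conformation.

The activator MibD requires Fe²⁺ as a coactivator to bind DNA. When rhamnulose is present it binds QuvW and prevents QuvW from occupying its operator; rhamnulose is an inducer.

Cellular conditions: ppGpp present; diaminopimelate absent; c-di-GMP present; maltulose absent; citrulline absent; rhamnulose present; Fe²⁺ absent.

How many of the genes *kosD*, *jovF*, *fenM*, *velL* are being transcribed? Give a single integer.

Maltulose is absent, so GorF is active.
Rhamnulose is present, so QuvW is inactive.
No repressor is bound and GorF is active, so *kosD* is transcribed.
→ *kosD* is ON.
ppGpp is present, so QilJ is active.
Citrulline is absent, so NolT is active.
With repressor QilJ bound, *jovF* is not transcribed.
→ *jovF* is OFF.
Diaminopimelate is absent, so GixL is active.
c-di-GMP is present, so KepY is inactive.
No repressor is bound and GixL is active, so *fenM* is transcribed.
→ *fenM* is ON.
Fe²⁺ is absent, so MibD is inactive.
Required activator MibD is absent, so *oxaV* is not transcribed.
So OxaV is not produced.
With no repressor bound, *velL* is transcribed.
→ *velL* is ON.
3 of the 4 genes are transcribed.

3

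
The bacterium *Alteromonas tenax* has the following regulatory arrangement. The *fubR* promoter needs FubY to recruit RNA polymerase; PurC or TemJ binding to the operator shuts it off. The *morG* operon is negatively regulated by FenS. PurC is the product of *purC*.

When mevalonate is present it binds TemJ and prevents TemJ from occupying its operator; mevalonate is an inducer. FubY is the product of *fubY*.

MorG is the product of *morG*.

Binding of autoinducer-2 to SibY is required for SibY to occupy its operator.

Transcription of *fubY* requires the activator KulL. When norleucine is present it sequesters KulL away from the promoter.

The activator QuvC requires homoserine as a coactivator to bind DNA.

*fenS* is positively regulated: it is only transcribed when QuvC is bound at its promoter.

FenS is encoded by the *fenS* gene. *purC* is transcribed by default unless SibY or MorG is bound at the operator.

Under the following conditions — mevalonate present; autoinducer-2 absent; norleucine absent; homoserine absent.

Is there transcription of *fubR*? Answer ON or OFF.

Autoinducer-2 is absent, so SibY is inactive.
Homoserine is absent, so QuvC is inactive.
Required activator QuvC is absent, so *fenS* is not transcribed.
So FenS is not produced.
With no repressor bound, *morG* is transcribed.
So MorG is produced and active.
With repressor MorG bound, *purC* is not transcribed.
So PurC is not produced.
Mevalonate is present, so TemJ is inactive.
Norleucine is absent, so KulL is active.
No repressor is bound and KulL is active, so *fubY* is transcribed.
So FubY is produced and active.
No repressor is bound and FubY is active, so *fubR* is transcribed.

ON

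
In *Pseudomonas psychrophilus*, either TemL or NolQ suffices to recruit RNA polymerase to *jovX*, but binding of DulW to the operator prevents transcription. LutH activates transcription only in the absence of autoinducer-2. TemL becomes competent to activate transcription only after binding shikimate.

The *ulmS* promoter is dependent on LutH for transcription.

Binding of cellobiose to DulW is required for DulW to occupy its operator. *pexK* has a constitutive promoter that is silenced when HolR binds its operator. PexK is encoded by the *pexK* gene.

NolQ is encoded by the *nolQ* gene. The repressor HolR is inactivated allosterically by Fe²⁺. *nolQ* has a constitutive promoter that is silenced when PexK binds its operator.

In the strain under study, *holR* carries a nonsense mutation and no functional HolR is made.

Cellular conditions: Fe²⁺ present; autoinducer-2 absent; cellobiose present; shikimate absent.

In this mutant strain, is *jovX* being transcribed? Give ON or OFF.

OFF

Shikimate is absent, so TemL is inactive.
Cellobiose is present, so DulW is active.
HolR is non-functional in this strain, so it has no effect.
With no repressor bound, *pexK* is transcribed.
So PexK is produced and active.
With repressor PexK bound, *nolQ* is not transcribed.
So NolQ is not produced.
With repressor DulW bound, *jovX* is not transcribed.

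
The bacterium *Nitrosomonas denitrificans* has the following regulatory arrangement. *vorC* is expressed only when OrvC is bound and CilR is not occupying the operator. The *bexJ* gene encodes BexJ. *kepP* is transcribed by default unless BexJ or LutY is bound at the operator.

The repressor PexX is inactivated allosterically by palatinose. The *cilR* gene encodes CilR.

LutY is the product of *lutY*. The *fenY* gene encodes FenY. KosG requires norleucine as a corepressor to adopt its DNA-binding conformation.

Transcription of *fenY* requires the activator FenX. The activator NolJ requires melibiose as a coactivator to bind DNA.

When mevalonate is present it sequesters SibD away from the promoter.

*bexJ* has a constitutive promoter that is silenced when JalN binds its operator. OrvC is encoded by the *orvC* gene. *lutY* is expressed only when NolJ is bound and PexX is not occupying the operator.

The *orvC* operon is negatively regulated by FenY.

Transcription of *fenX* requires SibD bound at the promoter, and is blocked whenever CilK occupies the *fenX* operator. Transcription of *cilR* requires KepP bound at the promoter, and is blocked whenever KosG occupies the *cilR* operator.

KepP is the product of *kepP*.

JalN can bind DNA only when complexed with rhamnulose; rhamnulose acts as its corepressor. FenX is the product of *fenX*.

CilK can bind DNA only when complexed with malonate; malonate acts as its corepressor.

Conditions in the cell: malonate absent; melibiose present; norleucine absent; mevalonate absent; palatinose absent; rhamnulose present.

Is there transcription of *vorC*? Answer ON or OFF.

Mevalonate is absent, so SibD is active.
Malonate is absent, so CilK is inactive.
No repressor is bound and SibD is active, so *fenX* is transcribed.
So FenX is produced and active.
No repressor is bound and FenX is active, so *fenY* is transcribed.
So FenY is produced and active.
With repressor FenY bound, *orvC* is not transcribed.
So OrvC is not produced.
Norleucine is absent, so KosG is inactive.
Rhamnulose is present, so JalN is active.
With repressor JalN bound, *bexJ* is not transcribed.
So BexJ is not produced.
Palatinose is absent, so PexX is active.
Melibiose is present, so NolJ is active.
With repressor PexX bound, *lutY* is not transcribed.
So LutY is not produced.
With no repressor bound, *kepP* is transcribed.
So KepP is produced and active.
No repressor is bound and KepP is active, so *cilR* is transcribed.
So CilR is produced and active.
With repressor CilR bound, *vorC* is not transcribed.

OFF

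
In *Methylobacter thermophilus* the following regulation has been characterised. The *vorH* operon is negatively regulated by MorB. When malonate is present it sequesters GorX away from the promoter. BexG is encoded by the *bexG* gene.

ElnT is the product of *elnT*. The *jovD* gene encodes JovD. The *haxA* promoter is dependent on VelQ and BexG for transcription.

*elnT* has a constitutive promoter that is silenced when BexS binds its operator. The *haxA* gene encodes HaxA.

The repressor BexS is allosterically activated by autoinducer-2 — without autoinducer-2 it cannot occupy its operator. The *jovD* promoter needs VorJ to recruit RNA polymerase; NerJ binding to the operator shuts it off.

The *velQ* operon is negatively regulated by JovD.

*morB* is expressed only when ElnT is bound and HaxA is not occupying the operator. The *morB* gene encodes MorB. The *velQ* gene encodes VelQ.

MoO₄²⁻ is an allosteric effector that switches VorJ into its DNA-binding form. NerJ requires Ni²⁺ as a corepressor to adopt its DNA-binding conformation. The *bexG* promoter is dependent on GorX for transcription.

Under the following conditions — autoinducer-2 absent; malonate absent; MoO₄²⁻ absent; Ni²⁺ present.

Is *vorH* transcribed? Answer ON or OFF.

Ni²⁺ is present, so NerJ is active.
MoO₄²⁻ is absent, so VorJ is inactive.
With repressor NerJ bound, *jovD* is not transcribed.
So JovD is not produced.
With no repressor bound, *velQ* is transcribed.
So VelQ is produced and active.
Malonate is absent, so GorX is active.
No repressor is bound and GorX is active, so *bexG* is transcribed.
So BexG is produced and active.
No repressor is bound and VelQ and BexG are active, so *haxA* is transcribed.
So HaxA is produced and active.
Autoinducer-2 is absent, so BexS is inactive.
With no repressor bound, *elnT* is transcribed.
So ElnT is produced and active.
With repressor HaxA bound, *morB* is not transcribed.
So MorB is not produced.
With no repressor bound, *vorH* is transcribed.

ON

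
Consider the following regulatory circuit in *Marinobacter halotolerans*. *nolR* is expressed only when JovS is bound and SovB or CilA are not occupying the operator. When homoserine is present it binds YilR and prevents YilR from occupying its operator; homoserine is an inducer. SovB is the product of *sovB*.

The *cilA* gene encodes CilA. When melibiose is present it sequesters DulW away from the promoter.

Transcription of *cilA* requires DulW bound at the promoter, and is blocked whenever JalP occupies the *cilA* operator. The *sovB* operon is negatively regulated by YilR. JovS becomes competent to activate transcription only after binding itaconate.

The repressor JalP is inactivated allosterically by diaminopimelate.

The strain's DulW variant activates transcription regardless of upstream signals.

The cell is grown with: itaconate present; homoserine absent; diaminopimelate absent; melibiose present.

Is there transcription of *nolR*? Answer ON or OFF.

Homoserine is absent, so YilR is active.
With repressor YilR bound, *sovB* is not transcribed.
So SovB is not produced.
DulW is constitutively active in this strain.
Diaminopimelate is absent, so JalP is active.
With repressor JalP bound, *cilA* is not transcribed.
So CilA is not produced.
Itaconate is present, so JovS is active.
No repressor is bound and JovS is active, so *nolR* is transcribed.

ON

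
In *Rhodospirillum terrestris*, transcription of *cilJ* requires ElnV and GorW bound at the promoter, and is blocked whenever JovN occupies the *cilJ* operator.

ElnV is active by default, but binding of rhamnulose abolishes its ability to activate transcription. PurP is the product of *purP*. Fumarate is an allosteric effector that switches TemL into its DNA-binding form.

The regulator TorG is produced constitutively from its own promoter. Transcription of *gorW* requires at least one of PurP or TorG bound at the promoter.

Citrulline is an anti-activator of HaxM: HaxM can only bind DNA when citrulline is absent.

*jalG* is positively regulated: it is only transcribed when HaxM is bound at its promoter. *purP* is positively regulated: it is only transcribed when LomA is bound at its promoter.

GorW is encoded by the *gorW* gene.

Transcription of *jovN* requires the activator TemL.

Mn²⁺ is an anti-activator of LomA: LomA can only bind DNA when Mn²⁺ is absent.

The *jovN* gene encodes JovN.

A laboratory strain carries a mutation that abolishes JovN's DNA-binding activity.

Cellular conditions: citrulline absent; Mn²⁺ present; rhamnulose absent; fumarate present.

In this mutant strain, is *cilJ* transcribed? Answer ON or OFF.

ON

JovN is non-functional in this strain, so it has no effect.
Rhamnulose is absent, so ElnV is active.
Mn²⁺ is present, so LomA is inactive.
Required activator LomA is absent, so *purP* is not transcribed.
So PurP is not produced.
TorG is produced constitutively and is active.
Activator TorG is present, so *gorW* is transcribed.
So GorW is produced and active.
No repressor is bound and ElnV and GorW are active, so *cilJ* is transcribed.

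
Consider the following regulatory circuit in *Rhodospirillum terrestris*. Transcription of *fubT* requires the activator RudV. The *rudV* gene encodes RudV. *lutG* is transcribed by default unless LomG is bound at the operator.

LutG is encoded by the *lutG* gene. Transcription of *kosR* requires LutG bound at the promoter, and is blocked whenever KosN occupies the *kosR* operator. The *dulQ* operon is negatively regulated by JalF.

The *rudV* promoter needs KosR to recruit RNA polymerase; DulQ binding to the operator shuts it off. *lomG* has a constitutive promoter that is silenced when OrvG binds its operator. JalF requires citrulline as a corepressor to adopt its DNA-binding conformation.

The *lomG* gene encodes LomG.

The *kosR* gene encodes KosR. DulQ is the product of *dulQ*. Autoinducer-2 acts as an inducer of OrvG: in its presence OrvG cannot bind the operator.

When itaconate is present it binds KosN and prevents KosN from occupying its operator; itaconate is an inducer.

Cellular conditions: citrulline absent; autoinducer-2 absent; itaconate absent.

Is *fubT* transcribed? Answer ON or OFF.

OFF

Autoinducer-2 is absent, so OrvG is active.
With repressor OrvG bound, *lomG* is not transcribed.
So LomG is not produced.
With no repressor bound, *lutG* is transcribed.
So LutG is produced and active.
Itaconate is absent, so KosN is active.
With repressor KosN bound, *kosR* is not transcribed.
So KosR is not produced.
Citrulline is absent, so JalF is inactive.
With no repressor bound, *dulQ* is transcribed.
So DulQ is produced and active.
With repressor DulQ bound, *rudV* is not transcribed.
So RudV is not produced.
Required activator RudV is absent, so *fubT* is not transcribed.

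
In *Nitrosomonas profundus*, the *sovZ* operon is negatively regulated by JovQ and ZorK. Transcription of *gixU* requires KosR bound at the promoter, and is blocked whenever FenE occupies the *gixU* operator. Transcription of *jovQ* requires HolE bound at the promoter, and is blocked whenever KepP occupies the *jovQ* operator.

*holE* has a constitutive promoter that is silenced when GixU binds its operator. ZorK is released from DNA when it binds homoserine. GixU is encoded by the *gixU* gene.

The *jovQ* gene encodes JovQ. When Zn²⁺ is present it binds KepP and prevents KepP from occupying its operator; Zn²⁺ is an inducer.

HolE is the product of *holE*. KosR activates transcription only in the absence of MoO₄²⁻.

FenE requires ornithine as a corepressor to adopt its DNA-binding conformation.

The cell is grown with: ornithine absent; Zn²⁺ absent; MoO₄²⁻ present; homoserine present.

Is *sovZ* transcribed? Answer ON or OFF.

Zn²⁺ is absent, so KepP is active.
Ornithine is absent, so FenE is inactive.
MoO₄²⁻ is present, so KosR is inactive.
Required activator KosR is absent, so *gixU* is not transcribed.
So GixU is not produced.
With no repressor bound, *holE* is transcribed.
So HolE is produced and active.
With repressor KepP bound, *jovQ* is not transcribed.
So JovQ is not produced.
Homoserine is present, so ZorK is inactive.
With no repressor bound, *sovZ* is transcribed.

ON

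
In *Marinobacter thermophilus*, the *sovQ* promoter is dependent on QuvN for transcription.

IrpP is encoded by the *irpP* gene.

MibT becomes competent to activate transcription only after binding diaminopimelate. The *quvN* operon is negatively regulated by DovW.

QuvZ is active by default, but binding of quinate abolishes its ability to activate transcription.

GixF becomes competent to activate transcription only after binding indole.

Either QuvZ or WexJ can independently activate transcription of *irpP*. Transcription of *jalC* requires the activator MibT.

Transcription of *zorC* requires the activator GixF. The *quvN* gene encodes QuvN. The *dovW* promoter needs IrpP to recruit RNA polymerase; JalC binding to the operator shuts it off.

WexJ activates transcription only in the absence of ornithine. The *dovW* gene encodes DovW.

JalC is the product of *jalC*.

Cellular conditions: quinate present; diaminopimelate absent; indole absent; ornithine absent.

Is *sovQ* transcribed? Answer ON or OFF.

OFF

Diaminopimelate is absent, so MibT is inactive.
Required activator MibT is absent, so *jalC* is not transcribed.
So JalC is not produced.
Quinate is present, so QuvZ is inactive.
Ornithine is absent, so WexJ is active.
Activator WexJ is present, so *irpP* is transcribed.
So IrpP is produced and active.
No repressor is bound and IrpP is active, so *dovW* is transcribed.
So DovW is produced and active.
With repressor DovW bound, *quvN* is not transcribed.
So QuvN is not produced.
Required activator QuvN is absent, so *sovQ* is not transcribed.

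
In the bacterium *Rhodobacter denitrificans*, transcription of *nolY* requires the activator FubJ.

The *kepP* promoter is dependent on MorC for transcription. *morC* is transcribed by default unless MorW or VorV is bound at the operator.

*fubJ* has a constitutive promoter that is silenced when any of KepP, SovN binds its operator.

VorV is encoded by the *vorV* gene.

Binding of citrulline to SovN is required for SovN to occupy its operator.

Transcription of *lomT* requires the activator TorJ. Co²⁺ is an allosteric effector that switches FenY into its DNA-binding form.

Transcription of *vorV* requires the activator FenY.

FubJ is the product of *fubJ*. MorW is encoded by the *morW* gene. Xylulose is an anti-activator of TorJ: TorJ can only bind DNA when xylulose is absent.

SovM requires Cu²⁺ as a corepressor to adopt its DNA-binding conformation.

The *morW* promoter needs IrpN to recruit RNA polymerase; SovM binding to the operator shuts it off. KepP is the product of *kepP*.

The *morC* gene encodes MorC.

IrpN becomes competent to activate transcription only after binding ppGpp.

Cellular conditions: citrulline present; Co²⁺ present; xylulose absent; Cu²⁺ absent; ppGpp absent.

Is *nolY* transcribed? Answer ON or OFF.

OFF

Cu²⁺ is absent, so SovM is inactive.
ppGpp is absent, so IrpN is inactive.
Required activator IrpN is absent, so *morW* is not transcribed.
So MorW is not produced.
Co²⁺ is present, so FenY is active.
No repressor is bound and FenY is active, so *vorV* is transcribed.
So VorV is produced and active.
With repressor VorV bound, *morC* is not transcribed.
So MorC is not produced.
Required activator MorC is absent, so *kepP* is not transcribed.
So KepP is not produced.
Citrulline is present, so SovN is active.
With repressor SovN bound, *fubJ* is not transcribed.
So FubJ is not produced.
Required activator FubJ is absent, so *nolY* is not transcribed.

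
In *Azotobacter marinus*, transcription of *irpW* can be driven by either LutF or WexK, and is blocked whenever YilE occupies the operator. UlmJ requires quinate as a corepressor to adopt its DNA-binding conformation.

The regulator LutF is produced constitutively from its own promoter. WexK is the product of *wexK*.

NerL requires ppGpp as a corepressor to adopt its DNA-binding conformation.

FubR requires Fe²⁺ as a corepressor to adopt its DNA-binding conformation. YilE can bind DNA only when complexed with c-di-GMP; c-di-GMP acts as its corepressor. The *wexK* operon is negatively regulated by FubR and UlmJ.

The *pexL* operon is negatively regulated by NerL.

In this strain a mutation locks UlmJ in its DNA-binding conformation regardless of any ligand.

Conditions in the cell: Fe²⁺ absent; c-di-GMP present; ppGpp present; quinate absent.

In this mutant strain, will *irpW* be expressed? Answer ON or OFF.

LutF is produced constitutively and is active.
Fe²⁺ is absent, so FubR is inactive.
UlmJ is constitutively active in this strain.
With repressor UlmJ bound, *wexK* is not transcribed.
So WexK is not produced.
c-di-GMP is present, so YilE is active.
With repressor YilE bound, *irpW* is not transcribed.

OFF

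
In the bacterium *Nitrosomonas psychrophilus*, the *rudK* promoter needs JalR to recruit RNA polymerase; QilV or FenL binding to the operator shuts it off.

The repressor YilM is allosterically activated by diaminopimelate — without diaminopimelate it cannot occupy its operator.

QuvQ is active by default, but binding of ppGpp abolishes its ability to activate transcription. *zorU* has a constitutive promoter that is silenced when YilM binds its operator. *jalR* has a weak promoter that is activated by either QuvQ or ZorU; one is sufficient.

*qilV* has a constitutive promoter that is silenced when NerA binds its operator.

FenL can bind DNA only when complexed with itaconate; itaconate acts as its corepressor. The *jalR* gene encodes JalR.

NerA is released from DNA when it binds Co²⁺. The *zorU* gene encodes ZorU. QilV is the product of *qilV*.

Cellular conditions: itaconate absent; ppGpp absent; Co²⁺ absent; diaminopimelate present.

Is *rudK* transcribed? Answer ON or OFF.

Co²⁺ is absent, so NerA is active.
With repressor NerA bound, *qilV* is not transcribed.
So QilV is not produced.
Itaconate is absent, so FenL is inactive.
ppGpp is absent, so QuvQ is active.
Diaminopimelate is present, so YilM is active.
With repressor YilM bound, *zorU* is not transcribed.
So ZorU is not produced.
Activator QuvQ is present, so *jalR* is transcribed.
So JalR is produced and active.
No repressor is bound and JalR is active, so *rudK* is transcribed.

ON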